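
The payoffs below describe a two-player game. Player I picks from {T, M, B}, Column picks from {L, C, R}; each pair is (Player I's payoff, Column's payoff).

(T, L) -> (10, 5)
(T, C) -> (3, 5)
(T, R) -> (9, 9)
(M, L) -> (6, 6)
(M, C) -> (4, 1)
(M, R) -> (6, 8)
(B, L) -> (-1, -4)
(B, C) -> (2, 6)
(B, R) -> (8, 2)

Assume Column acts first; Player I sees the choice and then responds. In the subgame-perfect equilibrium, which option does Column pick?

R

Solve by backward induction (Column leads).
- L: BR = T, leader payoff 5.
- C: BR = M, leader payoff 1.
- R: BR = T, leader payoff 9.
Among 5, 1, 9, the best is 9 at R. Subgame-perfect outcome: (T, R) with payoffs (9, 9).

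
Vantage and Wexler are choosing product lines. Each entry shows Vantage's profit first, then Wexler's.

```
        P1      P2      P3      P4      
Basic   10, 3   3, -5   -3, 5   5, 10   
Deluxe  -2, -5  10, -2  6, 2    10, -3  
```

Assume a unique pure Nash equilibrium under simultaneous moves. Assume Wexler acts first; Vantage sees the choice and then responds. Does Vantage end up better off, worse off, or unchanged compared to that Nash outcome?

better off

Vantage best-responds to each possible Wexler move:
- P1: Vantage compares 10, -2 and picks Basic; Wexler would get 3.
- P2: Vantage compares 3, 10 and picks Deluxe; Wexler would get -2.
- P3: Vantage compares -3, 6 and picks Deluxe; Wexler would get 2.
- P4: Vantage compares 5, 10 and picks Deluxe; Wexler would get -3.
Among 3, -2, 2, -3, the best is 3 at P1. Subgame-perfect outcome: (Basic, P1) with payoffs (10, 3).
Now find the simultaneous Nash equilibrium.
Vantage's best replies: P1→Basic; P2→Deluxe; P3→Deluxe; P4→Deluxe.
Wexler's best replies: Basic→P4; Deluxe→P3.
The unique mutual best reply is (Deluxe, P3), giving (6, 2).
Vantage earns 10 sequentially versus 6 at the Nash outcome: better off.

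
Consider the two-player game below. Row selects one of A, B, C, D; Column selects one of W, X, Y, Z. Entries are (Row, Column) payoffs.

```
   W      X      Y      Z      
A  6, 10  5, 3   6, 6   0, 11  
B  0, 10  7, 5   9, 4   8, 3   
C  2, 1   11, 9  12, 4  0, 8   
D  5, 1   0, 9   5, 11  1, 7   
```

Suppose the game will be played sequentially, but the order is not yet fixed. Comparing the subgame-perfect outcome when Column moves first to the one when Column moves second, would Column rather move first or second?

first

If Row leads: Column's best replies are A→Z, B→W, C→X, D→Y; Row's induced payoffs 0, 0, 11, 5; outcome (C, X), payoffs (11, 9).
If Column leads: Row's best replies are W→A, X→C, Y→C, Z→B; Column's induced payoffs 10, 9, 4, 3; outcome (A, W), payoffs (6, 10).
Column gets 10 moving first and 9 moving second, so Column prefers to move first.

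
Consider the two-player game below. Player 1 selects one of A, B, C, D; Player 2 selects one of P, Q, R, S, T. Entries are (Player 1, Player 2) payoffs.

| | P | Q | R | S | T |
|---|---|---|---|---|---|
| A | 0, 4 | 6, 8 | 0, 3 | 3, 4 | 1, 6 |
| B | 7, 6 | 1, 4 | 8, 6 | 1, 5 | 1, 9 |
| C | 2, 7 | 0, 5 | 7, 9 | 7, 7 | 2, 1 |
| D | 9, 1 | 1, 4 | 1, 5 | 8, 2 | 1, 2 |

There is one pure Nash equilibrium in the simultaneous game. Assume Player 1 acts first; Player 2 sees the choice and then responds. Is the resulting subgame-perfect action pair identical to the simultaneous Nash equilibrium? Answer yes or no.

Player 2 best-responds to each possible Player 1 move:
- A: BR = Q, leader payoff 6.
- B: BR = T, leader payoff 1.
- C: BR = R, leader payoff 7.
- D: BR = R, leader payoff 1.
Player 1's induced payoffs are 6, 1, 7, 1, so Player 1 commits to C. Subgame-perfect outcome: (C, R) with payoffs (7, 9).
Now find the simultaneous Nash equilibrium.
Player 1's best replies: P→D; Q→A; R→B; S→D; T→C.
Player 2's best replies: A→Q; B→T; C→R; D→R.
The unique mutual best reply is (A, Q), giving (6, 8).
Sequential outcome (C, R) differs from the Nash profile (A, Q).

no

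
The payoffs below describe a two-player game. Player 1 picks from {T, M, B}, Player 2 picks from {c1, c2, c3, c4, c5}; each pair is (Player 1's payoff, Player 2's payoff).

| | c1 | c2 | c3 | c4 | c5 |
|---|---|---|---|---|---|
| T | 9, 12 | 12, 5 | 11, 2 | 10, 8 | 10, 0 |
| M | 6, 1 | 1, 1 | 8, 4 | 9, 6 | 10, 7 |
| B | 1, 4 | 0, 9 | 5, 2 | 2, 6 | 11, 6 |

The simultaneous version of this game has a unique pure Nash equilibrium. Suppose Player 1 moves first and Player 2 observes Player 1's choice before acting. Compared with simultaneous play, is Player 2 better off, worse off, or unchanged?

Solve by backward induction (Player 1 leads).
- T: Player 2 compares 12, 5, 2, 8, 0 and picks c1; Player 1 would get 9.
- M: Player 2 compares 1, 1, 4, 6, 7 and picks c5; Player 1 would get 10.
- B: Player 2 compares 4, 9, 2, 6, 6 and picks c2; Player 1 would get 0.
Maximizing over 9, 10, 0, Player 1 chooses M. Subgame-perfect outcome: (M, c5) with payoffs (10, 7).
For the simultaneous game, intersect best replies.
Player 1's best replies: c1→T; c2→T; c3→T; c4→T; c5→B.
Player 2's best replies: T→c1; M→c5; B→c2.
The unique mutual best reply is (T, c1), giving (9, 12).
Player 2 earns 7 sequentially versus 12 at the Nash outcome: worse off.

worse off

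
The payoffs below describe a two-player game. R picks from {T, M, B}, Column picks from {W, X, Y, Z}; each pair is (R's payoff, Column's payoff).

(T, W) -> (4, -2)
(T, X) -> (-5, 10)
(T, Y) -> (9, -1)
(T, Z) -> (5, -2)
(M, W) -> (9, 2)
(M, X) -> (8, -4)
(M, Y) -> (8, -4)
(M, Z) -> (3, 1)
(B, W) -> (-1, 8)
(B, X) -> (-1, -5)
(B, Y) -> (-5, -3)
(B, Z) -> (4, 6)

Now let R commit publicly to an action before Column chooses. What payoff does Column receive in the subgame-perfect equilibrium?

2

Solve by backward induction (R leads).
- T: Column compares -2, 10, -1, -2 and picks X; R would get -5.
- M: Column compares 2, -4, -4, 1 and picks W; R would get 9.
- B: Column compares 8, -5, -3, 6 and picks W; R would get -1.
Maximizing over -5, 9, -1, R chooses M. Subgame-perfect outcome: (M, W) with payoffs (9, 2).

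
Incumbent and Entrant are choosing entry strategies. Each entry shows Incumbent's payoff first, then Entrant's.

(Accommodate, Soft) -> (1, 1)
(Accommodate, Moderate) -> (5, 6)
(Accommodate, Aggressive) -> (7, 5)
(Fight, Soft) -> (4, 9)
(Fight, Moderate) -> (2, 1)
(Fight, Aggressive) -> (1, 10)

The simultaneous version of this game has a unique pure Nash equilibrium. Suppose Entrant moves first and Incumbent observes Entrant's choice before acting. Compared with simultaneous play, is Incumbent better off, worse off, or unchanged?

Backward induction with Entrant moving first.
- Soft → Incumbent plays Fight (best of 1, 4); Entrant gets 9.
- Moderate → Incumbent plays Accommodate (best of 5, 2); Entrant gets 6.
- Aggressive → Incumbent plays Accommodate (best of 7, 1); Entrant gets 5.
Maximizing over 9, 6, 5, Entrant chooses Soft. Subgame-perfect outcome: (Fight, Soft) with payoffs (4, 9).
For the simultaneous game, intersect best replies.
Incumbent's best replies: Soft→Fight; Moderate→Accommodate; Aggressive→Accommodate.
Entrant's best replies: Accommodate→Moderate; Fight→Aggressive.
Only (Accommodate, Moderate) has each player best-responding; Nash payoffs (5, 6).
Incumbent earns 4 sequentially versus 5 at the Nash outcome: worse off.

worse off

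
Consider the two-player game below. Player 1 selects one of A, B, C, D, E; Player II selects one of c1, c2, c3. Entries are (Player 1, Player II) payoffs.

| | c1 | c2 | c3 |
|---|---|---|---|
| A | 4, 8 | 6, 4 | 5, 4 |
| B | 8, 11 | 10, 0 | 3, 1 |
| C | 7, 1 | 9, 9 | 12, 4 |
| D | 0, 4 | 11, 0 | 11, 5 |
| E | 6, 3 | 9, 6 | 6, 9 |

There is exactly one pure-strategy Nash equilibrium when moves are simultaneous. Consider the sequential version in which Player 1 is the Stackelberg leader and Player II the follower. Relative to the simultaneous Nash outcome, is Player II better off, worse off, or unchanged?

Work backward from Player II's decision.
- A: Player II compares 8, 4, 4 and picks c1; Player 1 would get 4.
- B: Player II compares 11, 0, 1 and picks c1; Player 1 would get 8.
- C: Player II compares 1, 9, 4 and picks c2; Player 1 would get 9.
- D: Player II compares 4, 0, 5 and picks c3; Player 1 would get 11.
- E: Player II compares 3, 6, 9 and picks c3; Player 1 would get 6.
Among 4, 8, 9, 11, 6, the best is 11 at D. Subgame-perfect outcome: (D, c3) with payoffs (11, 5).
Under simultaneous play:
Player 1's best replies: c1→B; c2→D; c3→C.
Player II's best replies: A→c1; B→c1; C→c2; D→c3; E→c3.
Only (B, c1) has each player best-responding; Nash payoffs (8, 11).
Player II earns 5 sequentially versus 11 at the Nash outcome: worse off.

worse off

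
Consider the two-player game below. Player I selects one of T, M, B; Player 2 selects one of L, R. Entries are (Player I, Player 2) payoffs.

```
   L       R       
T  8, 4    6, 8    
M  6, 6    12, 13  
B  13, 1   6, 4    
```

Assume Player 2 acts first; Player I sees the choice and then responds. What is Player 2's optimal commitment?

Player I best-responds to each possible Player 2 move:
- L: Player I compares 8, 6, 13 and picks B; Player 2 would get 1.
- R: Player I compares 6, 12, 6 and picks M; Player 2 would get 13.
Maximizing over 1, 13, Player 2 chooses R. Subgame-perfect outcome: (M, R) with payoffs (12, 13).

R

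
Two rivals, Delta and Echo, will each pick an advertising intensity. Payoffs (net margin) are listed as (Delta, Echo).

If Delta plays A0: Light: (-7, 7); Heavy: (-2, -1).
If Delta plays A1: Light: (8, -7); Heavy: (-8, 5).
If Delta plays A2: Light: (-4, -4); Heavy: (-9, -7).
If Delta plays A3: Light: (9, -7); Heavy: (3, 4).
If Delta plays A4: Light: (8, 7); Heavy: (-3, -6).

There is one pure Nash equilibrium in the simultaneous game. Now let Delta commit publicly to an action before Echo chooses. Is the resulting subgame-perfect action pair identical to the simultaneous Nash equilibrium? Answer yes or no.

no

Echo best-responds to each possible Delta move:
- A0: Echo compares 7, -1 and picks Light; Delta would get -7.
- A1: Echo compares -7, 5 and picks Heavy; Delta would get -8.
- A2: Echo compares -4, -7 and picks Light; Delta would get -4.
- A3: Echo compares -7, 4 and picks Heavy; Delta would get 3.
- A4: Echo compares 7, -6 and picks Light; Delta would get 8.
Among -7, -8, -4, 3, 8, the best is 8 at A4. Subgame-perfect outcome: (A4, Light) with payoffs (8, 7).
Under simultaneous play:
Delta's best replies: Light→A3; Heavy→A3.
Echo's best replies: A0→Light; A1→Heavy; A2→Light; A3→Heavy; A4→Light.
The unique mutual best reply is (A3, Heavy), giving (3, 4).
Sequential outcome (A4, Light) differs from the Nash profile (A3, Heavy).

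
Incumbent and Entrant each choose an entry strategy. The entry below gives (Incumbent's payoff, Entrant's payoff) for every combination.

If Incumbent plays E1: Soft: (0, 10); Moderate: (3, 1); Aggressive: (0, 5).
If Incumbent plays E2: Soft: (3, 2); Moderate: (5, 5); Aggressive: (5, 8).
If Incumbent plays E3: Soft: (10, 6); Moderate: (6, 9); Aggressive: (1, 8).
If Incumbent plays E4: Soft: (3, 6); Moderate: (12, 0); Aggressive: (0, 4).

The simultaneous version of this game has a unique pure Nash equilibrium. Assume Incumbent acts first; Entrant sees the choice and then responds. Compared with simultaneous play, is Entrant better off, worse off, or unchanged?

Entrant best-responds to each possible Incumbent move:
- E1 → Entrant plays Soft (best of 10, 1, 5); Incumbent gets 0.
- E2 → Entrant plays Aggressive (best of 2, 5, 8); Incumbent gets 5.
- E3 → Entrant plays Moderate (best of 6, 9, 8); Incumbent gets 6.
- E4 → Entrant plays Soft (best of 6, 0, 4); Incumbent gets 3.
Incumbent's induced payoffs are 0, 5, 6, 3, so Incumbent commits to E3. Subgame-perfect outcome: (E3, Moderate) with payoffs (6, 9).
Under simultaneous play:
Incumbent's best replies: Soft→E3; Moderate→E4; Aggressive→E2.
Entrant's best replies: E1→Soft; E2→Aggressive; E3→Moderate; E4→Soft.
Only (E2, Aggressive) has each player best-responding; Nash payoffs (5, 8).
Entrant earns 9 sequentially versus 8 at the Nash outcome: better off.

better off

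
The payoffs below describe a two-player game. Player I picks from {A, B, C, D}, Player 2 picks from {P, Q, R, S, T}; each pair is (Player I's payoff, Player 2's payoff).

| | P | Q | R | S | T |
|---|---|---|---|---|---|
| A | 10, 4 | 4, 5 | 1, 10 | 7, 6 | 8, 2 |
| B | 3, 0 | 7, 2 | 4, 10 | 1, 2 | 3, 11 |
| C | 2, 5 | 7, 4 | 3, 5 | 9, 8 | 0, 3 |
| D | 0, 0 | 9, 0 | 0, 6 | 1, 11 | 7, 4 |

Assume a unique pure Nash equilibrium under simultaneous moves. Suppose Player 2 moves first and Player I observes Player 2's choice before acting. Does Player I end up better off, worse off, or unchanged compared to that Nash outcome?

worse off

Work backward from Player I's decision.
- P: BR = A, leader payoff 4.
- Q: BR = D, leader payoff 0.
- R: BR = B, leader payoff 10.
- S: BR = C, leader payoff 8.
- T: BR = A, leader payoff 2.
Among 4, 0, 10, 8, 2, the best is 10 at R. Subgame-perfect outcome: (B, R) with payoffs (4, 10).
Now find the simultaneous Nash equilibrium.
Player I's best replies: P→A; Q→D; R→B; S→C; T→A.
Player 2's best replies: A→R; B→T; C→S; D→S.
The unique mutual best reply is (C, S), giving (9, 8).
Player I earns 4 sequentially versus 9 at the Nash outcome: worse off.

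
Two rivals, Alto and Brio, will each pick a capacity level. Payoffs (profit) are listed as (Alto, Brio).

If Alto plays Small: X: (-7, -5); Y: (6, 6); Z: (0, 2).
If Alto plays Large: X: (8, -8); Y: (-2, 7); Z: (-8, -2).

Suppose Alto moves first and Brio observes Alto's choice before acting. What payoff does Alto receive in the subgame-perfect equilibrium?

6

Brio best-responds to each possible Alto move:
- Small → Brio plays Y (best of -5, 6, 2); Alto gets 6.
- Large → Brio plays Y (best of -8, 7, -2); Alto gets -2.
Among 6, -2, the best is 6 at Small. Subgame-perfect outcome: (Small, Y) with payoffs (6, 6).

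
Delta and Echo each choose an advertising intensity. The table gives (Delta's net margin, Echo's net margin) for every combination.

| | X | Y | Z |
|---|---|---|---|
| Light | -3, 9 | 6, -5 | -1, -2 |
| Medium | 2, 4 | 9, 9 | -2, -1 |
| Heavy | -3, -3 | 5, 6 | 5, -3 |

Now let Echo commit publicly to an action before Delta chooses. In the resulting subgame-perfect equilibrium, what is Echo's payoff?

Work backward from Delta's decision.
- X → Delta plays Medium (best of -3, 2, -3); Echo gets 4.
- Y → Delta plays Medium (best of 6, 9, 5); Echo gets 9.
- Z → Delta plays Heavy (best of -1, -2, 5); Echo gets -3.
Maximizing over 4, 9, -3, Echo chooses Y. Subgame-perfect outcome: (Medium, Y) with payoffs (9, 9).

9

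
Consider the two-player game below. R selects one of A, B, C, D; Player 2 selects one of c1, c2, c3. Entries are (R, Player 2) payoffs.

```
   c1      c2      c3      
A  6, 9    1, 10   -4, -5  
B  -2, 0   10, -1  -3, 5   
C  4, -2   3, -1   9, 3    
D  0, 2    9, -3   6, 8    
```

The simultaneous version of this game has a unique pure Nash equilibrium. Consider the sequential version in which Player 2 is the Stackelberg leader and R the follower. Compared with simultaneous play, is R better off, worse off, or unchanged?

worse off

Solve by backward induction (Player 2 leads).
- c1: R compares 6, -2, 4, 0 and picks A; Player 2 would get 9.
- c2: R compares 1, 10, 3, 9 and picks B; Player 2 would get -1.
- c3: R compares -4, -3, 9, 6 and picks C; Player 2 would get 3.
Among 9, -1, 3, the best is 9 at c1. Subgame-perfect outcome: (A, c1) with payoffs (6, 9).
For the simultaneous game, intersect best replies.
R's best replies: c1→A; c2→B; c3→C.
Player 2's best replies: A→c2; B→c3; C→c3; D→c3.
Only (C, c3) has each player best-responding; Nash payoffs (9, 3).
R earns 6 sequentially versus 9 at the Nash outcome: worse off.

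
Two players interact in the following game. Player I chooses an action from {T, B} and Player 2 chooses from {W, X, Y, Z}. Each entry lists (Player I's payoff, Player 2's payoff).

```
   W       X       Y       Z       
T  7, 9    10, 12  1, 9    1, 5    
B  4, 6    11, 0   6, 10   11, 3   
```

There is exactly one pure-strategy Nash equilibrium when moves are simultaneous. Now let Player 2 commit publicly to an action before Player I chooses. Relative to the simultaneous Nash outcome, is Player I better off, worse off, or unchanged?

Work backward from Player I's decision.
- W: BR = T, leader payoff 9.
- X: BR = B, leader payoff 0.
- Y: BR = B, leader payoff 10.
- Z: BR = B, leader payoff 3.
Among 9, 0, 10, 3, the best is 10 at Y. Subgame-perfect outcome: (B, Y) with payoffs (6, 10).
Under simultaneous play:
Player I's best replies: W→T; X→B; Y→B; Z→B.
Player 2's best replies: T→X; B→Y.
Only (B, Y) has each player best-responding; Nash payoffs (6, 10).
Player I earns 6 sequentially versus 6 at the Nash outcome: unchanged.

unchanged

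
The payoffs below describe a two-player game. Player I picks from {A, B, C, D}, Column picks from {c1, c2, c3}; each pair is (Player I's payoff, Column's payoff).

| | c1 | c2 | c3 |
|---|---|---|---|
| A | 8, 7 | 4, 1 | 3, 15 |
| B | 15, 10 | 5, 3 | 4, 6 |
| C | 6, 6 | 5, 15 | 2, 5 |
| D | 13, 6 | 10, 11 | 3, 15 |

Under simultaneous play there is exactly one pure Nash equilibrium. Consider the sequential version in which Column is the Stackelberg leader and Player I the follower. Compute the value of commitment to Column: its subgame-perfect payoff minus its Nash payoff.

Solve by backward induction (Column leads).
- c1: BR = B, leader payoff 10.
- c2: BR = D, leader payoff 11.
- c3: BR = B, leader payoff 6.
Column's induced payoffs are 10, 11, 6, so Column commits to c2. Subgame-perfect outcome: (D, c2) with payoffs (10, 11).
For the simultaneous game, intersect best replies.
Player I's best replies: c1→B; c2→D; c3→B.
Column's best replies: A→c3; B→c1; C→c2; D→c3.
Only (B, c1) has each player best-responding; Nash payoffs (15, 10).
Column's commitment gain: 11 − 10 = 1.

1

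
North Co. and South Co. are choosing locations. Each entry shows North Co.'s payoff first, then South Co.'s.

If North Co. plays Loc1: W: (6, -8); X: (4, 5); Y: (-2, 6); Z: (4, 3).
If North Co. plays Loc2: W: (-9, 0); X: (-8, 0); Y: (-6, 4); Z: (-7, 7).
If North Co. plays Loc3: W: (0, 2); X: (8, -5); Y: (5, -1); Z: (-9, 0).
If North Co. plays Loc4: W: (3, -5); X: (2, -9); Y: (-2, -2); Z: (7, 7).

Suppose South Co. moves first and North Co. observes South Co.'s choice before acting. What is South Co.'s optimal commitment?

Z

North Co. best-responds to each possible South Co. move:
- W: North Co. compares 6, -9, 0, 3 and picks Loc1; South Co. would get -8.
- X: North Co. compares 4, -8, 8, 2 and picks Loc3; South Co. would get -5.
- Y: North Co. compares -2, -6, 5, -2 and picks Loc3; South Co. would get -1.
- Z: North Co. compares 4, -7, -9, 7 and picks Loc4; South Co. would get 7.
South Co.'s induced payoffs are -8, -5, -1, 7, so South Co. commits to Z. Subgame-perfect outcome: (Loc4, Z) with payoffs (7, 7).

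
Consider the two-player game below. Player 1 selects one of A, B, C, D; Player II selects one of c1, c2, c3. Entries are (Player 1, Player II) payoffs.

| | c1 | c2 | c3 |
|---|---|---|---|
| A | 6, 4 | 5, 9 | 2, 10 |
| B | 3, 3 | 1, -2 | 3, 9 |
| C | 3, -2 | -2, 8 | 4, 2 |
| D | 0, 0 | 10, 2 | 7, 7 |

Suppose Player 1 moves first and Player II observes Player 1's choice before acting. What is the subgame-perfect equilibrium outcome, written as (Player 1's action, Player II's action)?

Player II best-responds to each possible Player 1 move:
- A → Player II plays c3 (best of 4, 9, 10); Player 1 gets 2.
- B → Player II plays c3 (best of 3, -2, 9); Player 1 gets 3.
- C → Player II plays c2 (best of -2, 8, 2); Player 1 gets -2.
- D → Player II plays c3 (best of 0, 2, 7); Player 1 gets 7.
Maximizing over 2, 3, -2, 7, Player 1 chooses D. Subgame-perfect outcome: (D, c3) with payoffs (7, 7).

(D, c3)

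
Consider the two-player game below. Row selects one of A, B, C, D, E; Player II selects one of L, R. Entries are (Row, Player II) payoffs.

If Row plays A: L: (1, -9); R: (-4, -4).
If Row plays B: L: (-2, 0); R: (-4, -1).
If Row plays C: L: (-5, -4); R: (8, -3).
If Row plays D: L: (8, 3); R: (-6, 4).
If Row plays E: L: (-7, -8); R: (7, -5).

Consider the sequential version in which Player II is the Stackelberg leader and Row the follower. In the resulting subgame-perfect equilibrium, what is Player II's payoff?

Solve by backward induction (Player II leads).
- L: Row compares 1, -2, -5, 8, -7 and picks D; Player II would get 3.
- R: Row compares -4, -4, 8, -6, 7 and picks C; Player II would get -3.
Among 3, -3, the best is 3 at L. Subgame-perfect outcome: (D, L) with payoffs (8, 3).

3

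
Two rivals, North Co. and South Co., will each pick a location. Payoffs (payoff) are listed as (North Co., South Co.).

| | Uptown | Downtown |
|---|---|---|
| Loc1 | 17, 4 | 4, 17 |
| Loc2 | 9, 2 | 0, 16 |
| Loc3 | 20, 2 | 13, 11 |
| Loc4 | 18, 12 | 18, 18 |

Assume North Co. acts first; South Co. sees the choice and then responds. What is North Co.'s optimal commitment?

Solve by backward induction (North Co. leads).
- Loc1: South Co. compares 4, 17 and picks Downtown; North Co. would get 4.
- Loc2: South Co. compares 2, 16 and picks Downtown; North Co. would get 0.
- Loc3: South Co. compares 2, 11 and picks Downtown; North Co. would get 13.
- Loc4: South Co. compares 12, 18 and picks Downtown; North Co. would get 18.
Among 4, 0, 13, 18, the best is 18 at Loc4. Subgame-perfect outcome: (Loc4, Downtown) with payoffs (18, 18).

Loc4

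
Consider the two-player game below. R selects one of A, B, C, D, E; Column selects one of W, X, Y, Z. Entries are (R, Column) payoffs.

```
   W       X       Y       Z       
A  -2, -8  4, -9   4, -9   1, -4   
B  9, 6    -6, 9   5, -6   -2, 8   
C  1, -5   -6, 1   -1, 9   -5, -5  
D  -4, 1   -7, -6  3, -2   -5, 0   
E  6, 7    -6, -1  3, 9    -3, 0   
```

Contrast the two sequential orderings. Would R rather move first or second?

If R leads: Column's best replies are A→Z, B→X, C→Y, D→W, E→Y; R's induced payoffs 1, -6, -1, -4, 3; outcome (E, Y), payoffs (3, 9).
If Column leads: R's best replies are W→B, X→A, Y→B, Z→A; Column's induced payoffs 6, -9, -6, -4; outcome (B, W), payoffs (9, 6).
R gets 3 moving first and 9 moving second, so R prefers to move second.

second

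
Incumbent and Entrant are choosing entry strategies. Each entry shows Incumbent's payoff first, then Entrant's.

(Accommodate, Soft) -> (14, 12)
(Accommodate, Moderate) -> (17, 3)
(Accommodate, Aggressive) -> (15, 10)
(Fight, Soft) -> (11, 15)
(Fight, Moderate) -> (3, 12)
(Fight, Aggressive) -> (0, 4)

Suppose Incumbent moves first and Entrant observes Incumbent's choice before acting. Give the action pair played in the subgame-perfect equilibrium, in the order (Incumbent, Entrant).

(Accommodate, Soft)

Work backward from Entrant's decision.
- Accommodate: BR = Soft, leader payoff 14.
- Fight: BR = Soft, leader payoff 11.
Maximizing over 14, 11, Incumbent chooses Accommodate. Subgame-perfect outcome: (Accommodate, Soft) with payoffs (14, 12).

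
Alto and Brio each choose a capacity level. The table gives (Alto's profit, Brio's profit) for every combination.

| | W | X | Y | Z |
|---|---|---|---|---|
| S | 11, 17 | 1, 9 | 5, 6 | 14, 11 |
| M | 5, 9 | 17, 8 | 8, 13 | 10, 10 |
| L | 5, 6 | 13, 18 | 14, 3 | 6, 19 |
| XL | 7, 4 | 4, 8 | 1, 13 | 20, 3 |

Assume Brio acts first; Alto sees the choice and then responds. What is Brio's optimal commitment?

W

Work backward from Alto's decision.
- W: Alto compares 11, 5, 5, 7 and picks S; Brio would get 17.
- X: Alto compares 1, 17, 13, 4 and picks M; Brio would get 8.
- Y: Alto compares 5, 8, 14, 1 and picks L; Brio would get 3.
- Z: Alto compares 14, 10, 6, 20 and picks XL; Brio would get 3.
Among 17, 8, 3, 3, the best is 17 at W. Subgame-perfect outcome: (S, W) with payoffs (11, 17).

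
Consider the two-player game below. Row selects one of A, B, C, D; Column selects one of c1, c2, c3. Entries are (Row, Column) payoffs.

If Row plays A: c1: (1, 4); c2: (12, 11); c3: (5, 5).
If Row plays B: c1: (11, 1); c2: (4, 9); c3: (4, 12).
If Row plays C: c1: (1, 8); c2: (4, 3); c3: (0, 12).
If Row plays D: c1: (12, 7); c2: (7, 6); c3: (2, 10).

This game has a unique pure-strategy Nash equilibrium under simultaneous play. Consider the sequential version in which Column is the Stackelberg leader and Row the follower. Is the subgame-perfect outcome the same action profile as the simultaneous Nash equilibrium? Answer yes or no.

Backward induction with Column moving first.
- c1: BR = D, leader payoff 7.
- c2: BR = A, leader payoff 11.
- c3: BR = A, leader payoff 5.
Maximizing over 7, 11, 5, Column chooses c2. Subgame-perfect outcome: (A, c2) with payoffs (12, 11).
Now find the simultaneous Nash equilibrium.
Row's best replies: c1→D; c2→A; c3→A.
Column's best replies: A→c2; B→c3; C→c3; D→c3.
Only (A, c2) has each player best-responding; Nash payoffs (12, 11).
Sequential outcome (A, c2) coincides with the Nash profile (A, c2).

yes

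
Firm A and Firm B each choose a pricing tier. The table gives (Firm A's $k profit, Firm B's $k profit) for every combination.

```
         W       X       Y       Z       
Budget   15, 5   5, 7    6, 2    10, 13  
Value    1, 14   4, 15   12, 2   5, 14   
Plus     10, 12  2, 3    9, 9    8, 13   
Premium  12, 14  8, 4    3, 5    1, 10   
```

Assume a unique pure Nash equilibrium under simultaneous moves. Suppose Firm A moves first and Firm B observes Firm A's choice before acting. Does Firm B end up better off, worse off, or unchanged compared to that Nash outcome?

better off

Backward induction with Firm A moving first.
- Budget: Firm B compares 5, 7, 2, 13 and picks Z; Firm A would get 10.
- Value: Firm B compares 14, 15, 2, 14 and picks X; Firm A would get 4.
- Plus: Firm B compares 12, 3, 9, 13 and picks Z; Firm A would get 8.
- Premium: Firm B compares 14, 4, 5, 10 and picks W; Firm A would get 12.
Firm A's induced payoffs are 10, 4, 8, 12, so Firm A commits to Premium. Subgame-perfect outcome: (Premium, W) with payoffs (12, 14).
Under simultaneous play:
Firm A's best replies: W→Budget; X→Premium; Y→Value; Z→Budget.
Firm B's best replies: Budget→Z; Value→X; Plus→Z; Premium→W.
The unique mutual best reply is (Budget, Z), giving (10, 13).
Firm B earns 14 sequentially versus 13 at the Nash outcome: better off.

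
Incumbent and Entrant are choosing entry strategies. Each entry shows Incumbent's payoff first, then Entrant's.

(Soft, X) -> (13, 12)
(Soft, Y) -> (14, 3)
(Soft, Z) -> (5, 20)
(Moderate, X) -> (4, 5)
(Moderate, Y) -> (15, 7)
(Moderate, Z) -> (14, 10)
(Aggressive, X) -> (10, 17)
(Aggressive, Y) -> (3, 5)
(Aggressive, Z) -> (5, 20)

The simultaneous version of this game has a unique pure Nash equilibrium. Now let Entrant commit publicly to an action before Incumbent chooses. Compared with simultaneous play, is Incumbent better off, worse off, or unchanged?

worse off

Incumbent best-responds to each possible Entrant move:
- X: Incumbent compares 13, 4, 10 and picks Soft; Entrant would get 12.
- Y: Incumbent compares 14, 15, 3 and picks Moderate; Entrant would get 7.
- Z: Incumbent compares 5, 14, 5 and picks Moderate; Entrant would get 10.
Entrant's induced payoffs are 12, 7, 10, so Entrant commits to X. Subgame-perfect outcome: (Soft, X) with payoffs (13, 12).
For the simultaneous game, intersect best replies.
Incumbent's best replies: X→Soft; Y→Moderate; Z→Moderate.
Entrant's best replies: Soft→Z; Moderate→Z; Aggressive→Z.
Only (Moderate, Z) has each player best-responding; Nash payoffs (14, 10).
Incumbent earns 13 sequentially versus 14 at the Nash outcome: worse off.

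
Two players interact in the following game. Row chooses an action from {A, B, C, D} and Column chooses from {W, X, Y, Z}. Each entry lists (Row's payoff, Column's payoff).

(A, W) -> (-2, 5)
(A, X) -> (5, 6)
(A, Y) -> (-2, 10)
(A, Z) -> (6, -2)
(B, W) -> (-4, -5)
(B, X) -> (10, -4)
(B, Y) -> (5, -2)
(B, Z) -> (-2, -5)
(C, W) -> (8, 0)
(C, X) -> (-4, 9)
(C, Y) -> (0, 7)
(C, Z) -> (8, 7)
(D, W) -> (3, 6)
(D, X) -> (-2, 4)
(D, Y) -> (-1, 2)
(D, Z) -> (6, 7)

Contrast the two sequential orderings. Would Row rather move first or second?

If Row leads: Column's best replies are A→Y, B→Y, C→X, D→Z; Row's induced payoffs -2, 5, -4, 6; outcome (D, Z), payoffs (6, 7).
If Column leads: Row's best replies are W→C, X→B, Y→B, Z→C; Column's induced payoffs 0, -4, -2, 7; outcome (C, Z), payoffs (8, 7).
Row gets 6 moving first and 8 moving second, so Row prefers to move second.

second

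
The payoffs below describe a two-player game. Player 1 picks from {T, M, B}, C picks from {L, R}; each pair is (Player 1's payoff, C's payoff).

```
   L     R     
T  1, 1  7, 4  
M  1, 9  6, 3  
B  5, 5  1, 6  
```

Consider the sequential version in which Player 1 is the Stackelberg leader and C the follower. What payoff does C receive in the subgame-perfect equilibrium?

4

Solve by backward induction (Player 1 leads).
- T → C plays R (best of 1, 4); Player 1 gets 7.
- M → C plays L (best of 9, 3); Player 1 gets 1.
- B → C plays R (best of 5, 6); Player 1 gets 1.
Maximizing over 7, 1, 1, Player 1 chooses T. Subgame-perfect outcome: (T, R) with payoffs (7, 4).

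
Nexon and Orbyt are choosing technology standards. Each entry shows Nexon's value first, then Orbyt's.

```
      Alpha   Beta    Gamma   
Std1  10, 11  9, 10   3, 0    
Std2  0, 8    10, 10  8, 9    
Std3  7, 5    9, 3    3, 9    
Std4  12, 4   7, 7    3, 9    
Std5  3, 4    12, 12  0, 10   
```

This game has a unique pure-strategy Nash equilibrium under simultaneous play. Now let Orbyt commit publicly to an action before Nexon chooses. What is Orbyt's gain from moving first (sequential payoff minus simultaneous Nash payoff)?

Work backward from Nexon's decision.
- Alpha: Nexon compares 10, 0, 7, 12, 3 and picks Std4; Orbyt would get 4.
- Beta: Nexon compares 9, 10, 9, 7, 12 and picks Std5; Orbyt would get 12.
- Gamma: Nexon compares 3, 8, 3, 3, 0 and picks Std2; Orbyt would get 9.
Orbyt's induced payoffs are 4, 12, 9, so Orbyt commits to Beta. Subgame-perfect outcome: (Std5, Beta) with payoffs (12, 12).
For the simultaneous game, intersect best replies.
Nexon's best replies: Alpha→Std4; Beta→Std5; Gamma→Std2.
Orbyt's best replies: Std1→Alpha; Std2→Beta; Std3→Gamma; Std4→Gamma; Std5→Beta.
Only (Std5, Beta) has each player best-responding; Nash payoffs (12, 12).
Orbyt's commitment gain: 12 − 12 = 0.

0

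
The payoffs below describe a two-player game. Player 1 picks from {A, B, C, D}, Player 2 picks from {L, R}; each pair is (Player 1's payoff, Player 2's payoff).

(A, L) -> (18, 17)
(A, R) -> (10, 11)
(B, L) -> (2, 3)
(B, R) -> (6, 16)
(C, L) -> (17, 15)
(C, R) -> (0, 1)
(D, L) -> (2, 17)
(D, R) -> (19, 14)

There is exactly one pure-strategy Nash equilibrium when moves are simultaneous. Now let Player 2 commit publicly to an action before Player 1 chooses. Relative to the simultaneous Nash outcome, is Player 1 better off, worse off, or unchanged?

Backward induction with Player 2 moving first.
- L → Player 1 plays A (best of 18, 2, 17, 2); Player 2 gets 17.
- R → Player 1 plays D (best of 10, 6, 0, 19); Player 2 gets 14.
Player 2's induced payoffs are 17, 14, so Player 2 commits to L. Subgame-perfect outcome: (A, L) with payoffs (18, 17).
Now find the simultaneous Nash equilibrium.
Player 1's best replies: L→A; R→D.
Player 2's best replies: A→L; B→R; C→L; D→L.
Only (A, L) has each player best-responding; Nash payoffs (18, 17).
Player 1 earns 18 sequentially versus 18 at the Nash outcome: unchanged.

unchanged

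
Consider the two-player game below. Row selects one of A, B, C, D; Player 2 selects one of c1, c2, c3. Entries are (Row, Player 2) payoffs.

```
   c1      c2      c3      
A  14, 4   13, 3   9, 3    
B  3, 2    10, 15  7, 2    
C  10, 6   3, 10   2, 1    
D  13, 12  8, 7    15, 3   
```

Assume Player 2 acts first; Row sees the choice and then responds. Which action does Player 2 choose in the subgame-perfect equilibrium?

c1

Solve by backward induction (Player 2 leads).
- c1: BR = A, leader payoff 4.
- c2: BR = A, leader payoff 3.
- c3: BR = D, leader payoff 3.
Player 2's induced payoffs are 4, 3, 3, so Player 2 commits to c1. Subgame-perfect outcome: (A, c1) with payoffs (14, 4).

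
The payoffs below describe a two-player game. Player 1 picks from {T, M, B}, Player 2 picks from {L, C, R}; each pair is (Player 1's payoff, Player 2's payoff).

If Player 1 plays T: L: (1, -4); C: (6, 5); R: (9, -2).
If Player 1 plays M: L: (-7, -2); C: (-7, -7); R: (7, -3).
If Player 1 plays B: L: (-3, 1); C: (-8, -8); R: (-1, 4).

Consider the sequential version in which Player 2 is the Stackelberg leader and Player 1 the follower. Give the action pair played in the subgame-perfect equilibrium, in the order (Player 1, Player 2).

(T, C)

Player 1 best-responds to each possible Player 2 move:
- L → Player 1 plays T (best of 1, -7, -3); Player 2 gets -4.
- C → Player 1 plays T (best of 6, -7, -8); Player 2 gets 5.
- R → Player 1 plays T (best of 9, 7, -1); Player 2 gets -2.
Among -4, 5, -2, the best is 5 at C. Subgame-perfect outcome: (T, C) with payoffs (6, 5).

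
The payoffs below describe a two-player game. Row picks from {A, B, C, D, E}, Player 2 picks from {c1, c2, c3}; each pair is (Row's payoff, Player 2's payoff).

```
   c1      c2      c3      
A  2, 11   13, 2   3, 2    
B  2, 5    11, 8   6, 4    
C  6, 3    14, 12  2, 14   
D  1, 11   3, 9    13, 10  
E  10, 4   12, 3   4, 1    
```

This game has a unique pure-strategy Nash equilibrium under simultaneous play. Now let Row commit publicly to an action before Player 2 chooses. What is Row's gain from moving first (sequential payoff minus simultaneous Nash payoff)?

1

Work backward from Player 2's decision.
- A → Player 2 plays c1 (best of 11, 2, 2); Row gets 2.
- B → Player 2 plays c2 (best of 5, 8, 4); Row gets 11.
- C → Player 2 plays c3 (best of 3, 12, 14); Row gets 2.
- D → Player 2 plays c1 (best of 11, 9, 10); Row gets 1.
- E → Player 2 plays c1 (best of 4, 3, 1); Row gets 10.
Among 2, 11, 2, 1, 10, the best is 11 at B. Subgame-perfect outcome: (B, c2) with payoffs (11, 8).
For the simultaneous game, intersect best replies.
Row's best replies: c1→E; c2→C; c3→D.
Player 2's best replies: A→c1; B→c2; C→c3; D→c1; E→c1.
The unique mutual best reply is (E, c1), giving (10, 4).
Row's commitment gain: 11 − 10 = 1.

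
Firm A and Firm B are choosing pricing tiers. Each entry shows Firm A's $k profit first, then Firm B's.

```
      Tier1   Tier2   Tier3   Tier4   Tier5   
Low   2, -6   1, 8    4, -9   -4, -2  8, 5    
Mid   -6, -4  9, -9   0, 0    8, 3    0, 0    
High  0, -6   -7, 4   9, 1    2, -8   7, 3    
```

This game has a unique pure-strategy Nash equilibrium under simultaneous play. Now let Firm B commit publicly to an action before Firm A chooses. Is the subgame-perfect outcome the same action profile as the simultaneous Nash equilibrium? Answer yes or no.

Backward induction with Firm B moving first.
- Tier1: Firm A compares 2, -6, 0 and picks Low; Firm B would get -6.
- Tier2: Firm A compares 1, 9, -7 and picks Mid; Firm B would get -9.
- Tier3: Firm A compares 4, 0, 9 and picks High; Firm B would get 1.
- Tier4: Firm A compares -4, 8, 2 and picks Mid; Firm B would get 3.
- Tier5: Firm A compares 8, 0, 7 and picks Low; Firm B would get 5.
Firm B's induced payoffs are -6, -9, 1, 3, 5, so Firm B commits to Tier5. Subgame-perfect outcome: (Low, Tier5) with payoffs (8, 5).
Now find the simultaneous Nash equilibrium.
Firm A's best replies: Tier1→Low; Tier2→Mid; Tier3→High; Tier4→Mid; Tier5→Low.
Firm B's best replies: Low→Tier2; Mid→Tier4; High→Tier2.
Only (Mid, Tier4) has each player best-responding; Nash payoffs (8, 3).
Sequential outcome (Low, Tier5) differs from the Nash profile (Mid, Tier4).

no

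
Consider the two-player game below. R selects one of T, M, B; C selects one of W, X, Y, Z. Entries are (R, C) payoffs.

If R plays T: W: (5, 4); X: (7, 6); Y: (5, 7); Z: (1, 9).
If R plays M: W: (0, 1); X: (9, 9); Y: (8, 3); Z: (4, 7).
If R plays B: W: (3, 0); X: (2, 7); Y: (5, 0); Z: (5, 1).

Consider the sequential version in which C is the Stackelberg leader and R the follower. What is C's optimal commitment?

Work backward from R's decision.
- W: BR = T, leader payoff 4.
- X: BR = M, leader payoff 9.
- Y: BR = M, leader payoff 3.
- Z: BR = B, leader payoff 1.
C's induced payoffs are 4, 9, 3, 1, so C commits to X. Subgame-perfect outcome: (M, X) with payoffs (9, 9).

X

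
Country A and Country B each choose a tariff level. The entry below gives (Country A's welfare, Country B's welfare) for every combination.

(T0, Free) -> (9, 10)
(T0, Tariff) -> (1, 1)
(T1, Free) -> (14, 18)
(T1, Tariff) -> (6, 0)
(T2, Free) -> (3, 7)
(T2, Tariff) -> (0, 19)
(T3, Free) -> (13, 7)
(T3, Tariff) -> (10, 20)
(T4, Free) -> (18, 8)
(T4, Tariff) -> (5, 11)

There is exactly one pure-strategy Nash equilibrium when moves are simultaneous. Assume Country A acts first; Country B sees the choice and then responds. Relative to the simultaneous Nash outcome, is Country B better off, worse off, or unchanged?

worse off

Solve by backward induction (Country A leads).
- T0: Country B compares 10, 1 and picks Free; Country A would get 9.
- T1: Country B compares 18, 0 and picks Free; Country A would get 14.
- T2: Country B compares 7, 19 and picks Tariff; Country A would get 0.
- T3: Country B compares 7, 20 and picks Tariff; Country A would get 10.
- T4: Country B compares 8, 11 and picks Tariff; Country A would get 5.
Country A's induced payoffs are 9, 14, 0, 10, 5, so Country A commits to T1. Subgame-perfect outcome: (T1, Free) with payoffs (14, 18).
Under simultaneous play:
Country A's best replies: Free→T4; Tariff→T3.
Country B's best replies: T0→Free; T1→Free; T2→Tariff; T3→Tariff; T4→Tariff.
The unique mutual best reply is (T3, Tariff), giving (10, 20).
Country B earns 18 sequentially versus 20 at the Nash outcome: worse off.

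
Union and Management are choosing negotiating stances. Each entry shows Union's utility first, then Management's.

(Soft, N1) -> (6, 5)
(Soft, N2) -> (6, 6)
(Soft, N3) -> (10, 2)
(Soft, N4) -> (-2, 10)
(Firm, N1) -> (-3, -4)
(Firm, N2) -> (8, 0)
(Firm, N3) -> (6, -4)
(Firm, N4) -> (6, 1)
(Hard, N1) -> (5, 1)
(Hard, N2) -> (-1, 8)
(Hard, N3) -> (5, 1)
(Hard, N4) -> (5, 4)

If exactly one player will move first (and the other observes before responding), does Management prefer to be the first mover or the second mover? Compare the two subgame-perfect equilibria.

first

If Union leads: Management's best replies are Soft→N4, Firm→N4, Hard→N2; Union's induced payoffs -2, 6, -1; outcome (Firm, N4), payoffs (6, 1).
If Management leads: Union's best replies are N1→Soft, N2→Firm, N3→Soft, N4→Firm; Management's induced payoffs 5, 0, 2, 1; outcome (Soft, N1), payoffs (6, 5).
Management gets 5 moving first and 1 moving second, so Management prefers to move first.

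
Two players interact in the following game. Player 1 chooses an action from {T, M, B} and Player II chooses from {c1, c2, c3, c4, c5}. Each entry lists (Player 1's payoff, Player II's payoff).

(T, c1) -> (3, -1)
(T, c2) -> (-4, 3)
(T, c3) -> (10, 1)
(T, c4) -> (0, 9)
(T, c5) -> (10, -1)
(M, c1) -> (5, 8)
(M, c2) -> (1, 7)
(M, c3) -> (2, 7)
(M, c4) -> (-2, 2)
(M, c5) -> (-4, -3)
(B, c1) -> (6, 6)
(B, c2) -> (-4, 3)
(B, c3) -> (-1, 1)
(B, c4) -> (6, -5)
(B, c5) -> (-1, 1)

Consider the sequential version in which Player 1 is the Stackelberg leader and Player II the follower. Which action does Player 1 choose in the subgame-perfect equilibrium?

Backward induction with Player 1 moving first.
- T: BR = c4, leader payoff 0.
- M: BR = c1, leader payoff 5.
- B: BR = c1, leader payoff 6.
Player 1's induced payoffs are 0, 5, 6, so Player 1 commits to B. Subgame-perfect outcome: (B, c1) with payoffs (6, 6).

B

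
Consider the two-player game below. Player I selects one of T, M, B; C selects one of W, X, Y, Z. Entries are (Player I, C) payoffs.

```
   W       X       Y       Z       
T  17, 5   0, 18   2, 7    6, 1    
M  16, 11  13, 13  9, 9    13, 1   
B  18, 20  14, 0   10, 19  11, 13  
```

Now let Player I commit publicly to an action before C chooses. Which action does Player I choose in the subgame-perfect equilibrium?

Work backward from C's decision.
- T → C plays X (best of 5, 18, 7, 1); Player I gets 0.
- M → C plays X (best of 11, 13, 9, 1); Player I gets 13.
- B → C plays W (best of 20, 0, 19, 13); Player I gets 18.
Maximizing over 0, 13, 18, Player I chooses B. Subgame-perfect outcome: (B, W) with payoffs (18, 20).

B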